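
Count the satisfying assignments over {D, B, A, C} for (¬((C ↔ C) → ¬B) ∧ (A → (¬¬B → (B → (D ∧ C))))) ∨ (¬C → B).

12

Initial set: {((¬((C ↔ C) → ¬B) ∧ (A → (¬¬B → (B → (D ∧ C))))) ∨ (¬C → B))}.
((¬((C ↔ C) → ¬B) ∧ (A → (¬¬B → (B → (D ∧ C))))) ∨ (¬C → B)): β-rule — branch into (¬((C ↔ C) → ¬B) ∧ (A → (¬¬B → (B → (D ∧ C)))))  //  (¬C → B).
  branch 1 (add (¬((C ↔ C) → ¬B) ∧ (A → (¬¬B → (B → (D ∧ C)))))):
    (¬((C ↔ C) → ¬B) ∧ (A → (¬¬B → (B → (D ∧ C))))): α-rule — add ¬((C ↔ C) → ¬B), (A → (¬¬B → (B → (D ∧ C)))).
    ¬((C ↔ C) → ¬B): α-rule — add (C ↔ C), ¬¬B.
    (A → (¬¬B → (B → (D ∧ C)))): β-rule — branch into ¬A  //  (¬¬B → (B → (D ∧ C))).
      branch 1.1 (add ¬A):
        (C ↔ C): β-rule — branch into C, C  //  ¬C, ¬C.
          branch 1.1.1 (add C, C):
            ○ open, literals {A=F, B=T, C=T}.
          branch 1.1.2 (add ¬C, ¬C):
            ○ open, literals {A=F, B=T, C=F}.
      branch 1.2 (add (¬¬B → (B → (D ∧ C)))):
        (C ↔ C): β-rule — branch into C, C  //  ¬C, ¬C.
          branch 1.2.1 (add C, C):
            (¬¬B → (B → (D ∧ C))): β-rule — branch into ¬¬¬B  //  (B → (D ∧ C)).
              branch 1.2.1.1 (add ¬¬¬B):
                ¬¬¬B: drop double negation, giving ¬B.
                × closes — contains both B and ¬B.
              branch 1.2.1.2 (add (B → (D ∧ C))):
                (B → (D ∧ C)): β-rule — branch into ¬B  //  (D ∧ C).
                  branch 1.2.1.2.1 (add ¬B):
                    × closes — contains both B and ¬B.
                  branch 1.2.1.2.2 (add (D ∧ C)):
                    (D ∧ C): α-rule — add D, C.
                    ○ open, literals {B=T, C=T, D=T}.
          branch 1.2.2 (add ¬C, ¬C):
            (¬¬B → (B → (D ∧ C))): β-rule — branch into ¬¬¬B  //  (B → (D ∧ C)).
              branch 1.2.2.1 (add ¬¬¬B):
                ¬¬¬B: drop double negation, giving ¬B.
                × closes — contains both B and ¬B.
              branch 1.2.2.2 (add (B → (D ∧ C))):
                (B → (D ∧ C)): β-rule — branch into ¬B  //  (D ∧ C).
                  branch 1.2.2.2.1 (add ¬B):
                    × closes — contains both B and ¬B.
                  branch 1.2.2.2.2 (add (D ∧ C)):
                    (D ∧ C): α-rule — add D, C.
                    × closes — contains both C and ¬C.
  branch 2 (add (¬C → B)):
    (¬C → B): β-rule — branch into ¬¬C  //  B.
      branch 2.1 (add ¬¬C):
        ○ open, literals {C=T}.
      branch 2.2 (add B):
        ○ open, literals {B=T}.
5 branches closed, 5 open.
Each open branch fixes some atoms; the unmentioned ones are free. Counting distinct full assignments: branch {A=F, B=T, C=T} (D) contributes 2 new; branch {A=F, B=T, C=F} (D) contributes 2 new; branch {B=T, C=T, D=T} (A) contributes 1 new; branch {C=T} (D, B, A) contributes 5 new; branch {B=T} (D, A, C) contributes 2 new. Total: 12.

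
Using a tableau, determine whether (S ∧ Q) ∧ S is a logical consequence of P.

Initial set: {P; ¬((S ∧ Q) ∧ S)}.
¬((S ∧ Q) ∧ S): β-rule — branch into ¬(S ∧ Q)  //  ¬S.
  branch 1 (add ¬(S ∧ Q)):
    ¬(S ∧ Q): β-rule — branch into ¬S  //  ¬Q.
      branch 1.1 (add ¬S):
        ○ open, literals {P=T, S=F}.
      branch 1.2 (add ¬Q):
        ○ open, literals {P=T, Q=F}.
  branch 2 (add ¬S):
    ○ open, literals {P=T, S=F}.
0 branches closed, 3 open.
An open branch gives a countermodel: P=T, S=F (unmentioned atoms arbitrary); the premises hold there but the conclusion fails.

No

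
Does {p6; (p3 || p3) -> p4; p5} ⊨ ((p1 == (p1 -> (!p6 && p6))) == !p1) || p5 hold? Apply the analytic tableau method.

Yes

Initial set: {p6; ((p3 || p3) -> p4); p5; !(((p1 == (p1 -> (!p6 && p6))) == !p1) || p5)}.
!(((p1 == (p1 -> (!p6 && p6))) == !p1) || p5): α-rule — add !((p1 == (p1 -> (!p6 && p6))) == !p1), !p5.
× closes — contains both p5 and !p5.
All 1 branch closes.
Every branch closed, so the premises entail the conclusion.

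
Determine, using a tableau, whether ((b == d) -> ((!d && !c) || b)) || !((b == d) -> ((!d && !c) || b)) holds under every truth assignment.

Assume the negation and expand:
Initial set: {!(((b == d) -> ((!d && !c) || b)) || !((b == d) -> ((!d && !c) || b)))}.
!(((b == d) -> ((!d && !c) || b)) || !((b == d) -> ((!d && !c) || b))): α-rule — add !((b == d) -> ((!d && !c) || b)), !!((b == d) -> ((!d && !c) || b)).
!((b == d) -> ((!d && !c) || b)): α-rule — add (b == d), !((!d && !c) || b).
!((!d && !c) || b): α-rule — add !(!d && !c), !b.
!!((b == d) -> ((!d && !c) || b)): β-rule — branch into !(b == d)  //  ((!d && !c) || b).
  branch 1 (add !(b == d)):
    (b == d): β-rule — branch into b, d  //  !b, !d.
      branch 1.1 (add b, d):
        × closes — contains both b and !b.
      branch 1.2 (add !b, !d):
        !(!d && !c): β-rule — branch into !!d  //  !!c.
          branch 1.2.1 (add !!d):
            × closes — contains both d and !d.
          branch 1.2.2 (add !!c):
            !(b == d): β-rule — branch into b, !d  //  !b, d.
              branch 1.2.2.1 (add b, !d):
                × closes — contains both b and !b.
              branch 1.2.2.2 (add !b, d):
                × closes — contains both d and !d.
  branch 2 (add ((!d && !c) || b)):
    (b == d): β-rule — branch into b, d  //  !b, !d.
      branch 2.1 (add b, d):
        × closes — contains both b and !b.
      branch 2.2 (add !b, !d):
        !(!d && !c): β-rule — branch into !!d  //  !!c.
          branch 2.2.1 (add !!d):
            × closes — contains both d and !d.
          branch 2.2.2 (add !!c):
            ((!d && !c) || b): β-rule — branch into (!d && !c)  //  b.
              branch 2.2.2.1 (add (!d && !c)):
                (!d && !c): α-rule — add !d, !c.
                × closes — contains both c and !c.
              branch 2.2.2.2 (add b):
                × closes — contains both b and !b.
All 8 branches close.
Every branch closed, so the negation is unsatisfiable and the formula is valid.

Valid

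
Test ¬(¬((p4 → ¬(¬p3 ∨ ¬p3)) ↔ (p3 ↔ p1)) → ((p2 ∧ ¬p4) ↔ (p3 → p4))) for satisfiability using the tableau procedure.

Satisfiable

Initial set: {¬(¬((p4 → ¬(¬p3 ∨ ¬p3)) ↔ (p3 ↔ p1)) → ((p2 ∧ ¬p4) ↔ (p3 → p4)))}.
¬(¬((p4 → ¬(¬p3 ∨ ¬p3)) ↔ (p3 ↔ p1)) → ((p2 ∧ ¬p4) ↔ (p3 → p4))): α-rule — add ¬((p4 → ¬(¬p3 ∨ ¬p3)) ↔ (p3 ↔ p1)), ¬((p2 ∧ ¬p4) ↔ (p3 → p4)).
¬((p4 → ¬(¬p3 ∨ ¬p3)) ↔ (p3 ↔ p1)): β-rule — branch into (p4 → ¬(¬p3 ∨ ¬p3)), ¬(p3 ↔ p1)  //  ¬(p4 → ¬(¬p3 ∨ ¬p3)), (p3 ↔ p1).
  branch 1 (add (p4 → ¬(¬p3 ∨ ¬p3)), ¬(p3 ↔ p1)):
    ¬((p2 ∧ ¬p4) ↔ (p3 → p4)): β-rule — branch into (p2 ∧ ¬p4), ¬(p3 → p4)  //  ¬(p2 ∧ ¬p4), (p3 → p4).
      branch 1.1 (add (p2 ∧ ¬p4), ¬(p3 → p4)):
        (p2 ∧ ¬p4): α-rule — add p2, ¬p4.
        ¬(p3 → p4): α-rule — add p3, ¬p4.
        (p4 → ¬(¬p3 ∨ ¬p3)): β-rule — branch into ¬p4  //  ¬(¬p3 ∨ ¬p3).
          branch 1.1.1 (add ¬p4):
            ¬(p3 ↔ p1): β-rule — branch into p3, ¬p1  //  ¬p3, p1.
              branch 1.1.1.1 (add p3, ¬p1):
                ○ open, literals {p1=F, p2=T, p3=T, p4=F}.
              branch 1.1.1.2 (add ¬p3, p1):
                × closes — contains both p3 and ¬p3.
          branch 1.1.2 (add ¬(¬p3 ∨ ¬p3)):
            ¬(¬p3 ∨ ¬p3): α-rule — add ¬¬p3, ¬¬p3.
            ¬(p3 ↔ p1): β-rule — branch into p3, ¬p1  //  ¬p3, p1.
              branch 1.1.2.1 (add p3, ¬p1):
                ○ open, literals {p1=F, p2=T, p3=T, p4=F}.
              branch 1.1.2.2 (add ¬p3, p1):
                × closes — contains both p3 and ¬p3.
      branch 1.2 (add ¬(p2 ∧ ¬p4), (p3 → p4)):
        (p4 → ¬(¬p3 ∨ ¬p3)): β-rule — branch into ¬p4  //  ¬(¬p3 ∨ ¬p3).
          branch 1.2.1 (add ¬p4):
            ¬(p3 ↔ p1): β-rule — branch into p3, ¬p1  //  ¬p3, p1.
              branch 1.2.1.1 (add p3, ¬p1):
                ¬(p2 ∧ ¬p4): β-rule — branch into ¬p2  //  ¬¬p4.
                  branch 1.2.1.1.1 (add ¬p2):
                    (p3 → p4): β-rule — branch into ¬p3  //  p4.
                      branch 1.2.1.1.1.1 (add ¬p3):
                        × closes — contains both p3 and ¬p3.
                      branch 1.2.1.1.1.2 (add p4):
                        × closes — contains both p4 and ¬p4.
                  branch 1.2.1.1.2 (add ¬¬p4):
                    × closes — contains both p4 and ¬p4.
              branch 1.2.1.2 (add ¬p3, p1):
                ¬(p2 ∧ ¬p4): β-rule — branch into ¬p2  //  ¬¬p4.
                  branch 1.2.1.2.1 (add ¬p2):
                    (p3 → p4): β-rule — branch into ¬p3  //  p4.
                      branch 1.2.1.2.1.1 (add ¬p3):
                        ○ open, literals {p1=T, p2=F, p3=F, p4=F}.
                      branch 1.2.1.2.1.2 (add p4):
                        × closes — contains both p4 and ¬p4.
                  branch 1.2.1.2.2 (add ¬¬p4):
                    × closes — contains both p4 and ¬p4.
          branch 1.2.2 (add ¬(¬p3 ∨ ¬p3)):
            ¬(¬p3 ∨ ¬p3): α-rule — add ¬¬p3, ¬¬p3.
            ¬(p3 ↔ p1): β-rule — branch into p3, ¬p1  //  ¬p3, p1.
              branch 1.2.2.1 (add p3, ¬p1):
                ¬(p2 ∧ ¬p4): β-rule — branch into ¬p2  //  ¬¬p4.
                  branch 1.2.2.1.1 (add ¬p2):
                    (p3 → p4): β-rule — branch into ¬p3  //  p4.
                      branch 1.2.2.1.1.1 (add ¬p3):
                        × closes — contains both p3 and ¬p3.
                      branch 1.2.2.1.1.2 (add p4):
                        ○ open, literals {p1=F, p2=F, p3=T, p4=T}.
                  branch 1.2.2.1.2 (add ¬¬p4):
                    (p3 → p4): β-rule — branch into ¬p3  //  p4.
                      branch 1.2.2.1.2.1 (add ¬p3):
                        × closes — contains both p3 and ¬p3.
                      branch 1.2.2.1.2.2 (add p4):
                        ○ open, literals {p1=F, p3=T, p4=T}.
              branch 1.2.2.2 (add ¬p3, p1):
                × closes — contains both p3 and ¬p3.
  branch 2 (add ¬(p4 → ¬(¬p3 ∨ ¬p3)), (p3 ↔ p1)):
    ¬(p4 → ¬(¬p3 ∨ ¬p3)): α-rule — add p4, ¬¬(¬p3 ∨ ¬p3).
    ¬((p2 ∧ ¬p4) ↔ (p3 → p4)): β-rule — branch into (p2 ∧ ¬p4), ¬(p3 → p4)  //  ¬(p2 ∧ ¬p4), (p3 → p4).
      branch 2.1 (add (p2 ∧ ¬p4), ¬(p3 → p4)):
        (p2 ∧ ¬p4): α-rule — add p2, ¬p4.
        × closes — contains both p4 and ¬p4.
      branch 2.2 (add ¬(p2 ∧ ¬p4), (p3 → p4)):
        (p3 ↔ p1): β-rule — branch into p3, p1  //  ¬p3, ¬p1.
          branch 2.2.1 (add p3, p1):
            ¬¬(¬p3 ∨ ¬p3): β-rule — branch into ¬p3  //  ¬p3.
              branch 2.2.1.1 (add ¬p3):
                × closes — contains both p3 and ¬p3.
              branch 2.2.1.2 (add ¬p3):
                × closes — contains both p3 and ¬p3.
          branch 2.2.2 (add ¬p3, ¬p1):
            ¬¬(¬p3 ∨ ¬p3): β-rule — branch into ¬p3  //  ¬p3.
              branch 2.2.2.1 (add ¬p3):
                ¬(p2 ∧ ¬p4): β-rule — branch into ¬p2  //  ¬¬p4.
                  branch 2.2.2.1.1 (add ¬p2):
                    (p3 → p4): β-rule — branch into ¬p3  //  p4.
                      branch 2.2.2.1.1.1 (add ¬p3):
                        ○ open, literals {p1=F, p2=F, p3=F, p4=T}.
                      branch 2.2.2.1.1.2 (add p4):
                        ○ open, literals {p1=F, p2=F, p3=F, p4=T}.
                  branch 2.2.2.1.2 (add ¬¬p4):
                    (p3 → p4): β-rule — branch into ¬p3  //  p4.
                      branch 2.2.2.1.2.1 (add ¬p3):
                        ○ open, literals {p1=F, p3=F, p4=T}.
                      branch 2.2.2.1.2.2 (add p4):
                        ○ open, literals {p1=F, p3=F, p4=T}.
              branch 2.2.2.2 (add ¬p3):
                ¬(p2 ∧ ¬p4): β-rule — branch into ¬p2  //  ¬¬p4.
                  branch 2.2.2.2.1 (add ¬p2):
                    (p3 → p4): β-rule — branch into ¬p3  //  p4.
                      branch 2.2.2.2.1.1 (add ¬p3):
                        ○ open, literals {p1=F, p2=F, p3=F, p4=T}.
                      branch 2.2.2.2.1.2 (add p4):
                        ○ open, literals {p1=F, p2=F, p3=F, p4=T}.
                  branch 2.2.2.2.2 (add ¬¬p4):
                    (p3 → p4): β-rule — branch into ¬p3  //  p4.
                      branch 2.2.2.2.2.1 (add ¬p3):
                        ○ open, literals {p1=F, p3=F, p4=T}.
                      branch 2.2.2.2.2.2 (add p4):
                        ○ open, literals {p1=F, p3=F, p4=T}.
13 branches closed, 13 open.
An open branch gives a satisfying assignment: p1=F, p2=T, p3=T, p4=F.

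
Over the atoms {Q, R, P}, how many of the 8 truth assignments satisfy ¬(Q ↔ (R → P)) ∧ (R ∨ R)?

Initial set: {T (¬(Q ↔ (R → P)) ∧ (R ∨ R))}.
T (¬(Q ↔ (R → P)) ∧ (R ∨ R)): α-rule — add T ¬(Q ↔ (R → P)), T (R ∨ R).
T ¬(Q ↔ (R → P)): β-rule — branch into T Q, F (R → P)  //  F Q, T (R → P).
  branch 1 (add T Q, F (R → P)):
    F (R → P): α-rule — add T R, F P.
    T (R ∨ R): β-rule — branch into T R  //  T R.
      branch 1.1 (add T R):
        ○ open, literals {P=F, Q=T, R=T}.
      branch 1.2 (add T R):
        ○ open, literals {P=F, Q=T, R=T}.
  branch 2 (add F Q, T (R → P)):
    T (R ∨ R): β-rule — branch into T R  //  T R.
      branch 2.1 (add T R):
        T (R → P): β-rule — branch into F R  //  T P.
          branch 2.1.1 (add F R):
            × closes — contains both R and ¬R.
          branch 2.1.2 (add T P):
            ○ open, literals {P=T, Q=F, R=T}.
      branch 2.2 (add T R):
        T (R → P): β-rule — branch into F R  //  T P.
          branch 2.2.1 (add F R):
            × closes — contains both R and ¬R.
          branch 2.2.2 (add T P):
            ○ open, literals {P=T, Q=F, R=T}.
2 branches closed, 4 open.
Each open branch fixes some atoms; the unmentioned ones are free. Counting distinct full assignments: branch {P=F, Q=T, R=T} (none free) contributes 1 new; branch {P=F, Q=T, R=T} (none free) contributes 0 new; branch {P=T, Q=F, R=T} (none free) contributes 1 new; branch {P=T, Q=F, R=T} (none free) contributes 0 new. Total: 2.

2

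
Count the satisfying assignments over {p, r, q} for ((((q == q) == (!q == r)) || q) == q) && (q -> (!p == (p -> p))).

Initial set: {(((((q == q) == (!q == r)) || q) == q) && (q -> (!p == (p -> p))))}.
(((((q == q) == (!q == r)) || q) == q) && (q -> (!p == (p -> p)))): α-rule — add ((((q == q) == (!q == r)) || q) == q), (q -> (!p == (p -> p))).
((((q == q) == (!q == r)) || q) == q): β-rule — branch into (((q == q) == (!q == r)) || q), q  //  !(((q == q) == (!q == r)) || q), !q.
  branch 1 (add (((q == q) == (!q == r)) || q), q):
    (q -> (!p == (p -> p))): β-rule — branch into !q  //  (!p == (p -> p)).
      branch 1.1 (add !q):
        × closes — contains both q and !q.
      branch 1.2 (add (!p == (p -> p))):
        (((q == q) == (!q == r)) || q): β-rule — branch into ((q == q) == (!q == r))  //  q.
          branch 1.2.1 (add ((q == q) == (!q == r))):
            (!p == (p -> p)): β-rule — branch into !p, (p -> p)  //  !!p, !(p -> p).
              branch 1.2.1.1 (add !p, (p -> p)):
                ((q == q) == (!q == r)): β-rule — branch into (q == q), (!q == r)  //  !(q == q), !(!q == r).
                  branch 1.2.1.1.1 (add (q == q), (!q == r)):
                    (p -> p): β-rule — branch into !p  //  p.
                      branch 1.2.1.1.1.1 (add !p):
                        (q == q): β-rule — branch into q, q  //  !q, !q.
                          branch 1.2.1.1.1.1.1 (add q, q):
                            (!q == r): β-rule — branch into !q, r  //  !!q, !r.
                              branch 1.2.1.1.1.1.1.1 (add !q, r):
                                × closes — contains both q and !q.
                              branch 1.2.1.1.1.1.1.2 (add !!q, !r):
                                ○ open, literals {p=0, q=1, r=0}.
                          branch 1.2.1.1.1.1.2 (add !q, !q):
                            × closes — contains both q and !q.
                      branch 1.2.1.1.1.2 (add p):
                        × closes — contains both p and !p.
                  branch 1.2.1.1.2 (add !(q == q), !(!q == r)):
                    (p -> p): β-rule — branch into !p  //  p.
                      branch 1.2.1.1.2.1 (add !p):
                        !(q == q): β-rule — branch into q, !q  //  !q, q.
                          branch 1.2.1.1.2.1.1 (add q, !q):
                            × closes — contains both q and !q.
                          branch 1.2.1.1.2.1.2 (add !q, q):
                            × closes — contains both q and !q.
                      branch 1.2.1.1.2.2 (add p):
                        × closes — contains both p and !p.
              branch 1.2.1.2 (add !!p, !(p -> p)):
                !(p -> p): α-rule — add p, !p.
                × closes — contains both p and !p.
          branch 1.2.2 (add q):
            (!p == (p -> p)): β-rule — branch into !p, (p -> p)  //  !!p, !(p -> p).
              branch 1.2.2.1 (add !p, (p -> p)):
                (p -> p): β-rule — branch into !p  //  p.
                  branch 1.2.2.1.1 (add !p):
                    ○ open, literals {p=0, q=1}.
                  branch 1.2.2.1.2 (add p):
                    × closes — contains both p and !p.
              branch 1.2.2.2 (add !!p, !(p -> p)):
                !(p -> p): α-rule — add p, !p.
                × closes — contains both p and !p.
  branch 2 (add !(((q == q) == (!q == r)) || q), !q):
    !(((q == q) == (!q == r)) || q): α-rule — add !((q == q) == (!q == r)), !q.
    (q -> (!p == (p -> p))): β-rule — branch into !q  //  (!p == (p -> p)).
      branch 2.1 (add !q):
        !((q == q) == (!q == r)): β-rule — branch into (q == q), !(!q == r)  //  !(q == q), (!q == r).
          branch 2.1.1 (add (q == q), !(!q == r)):
            (q == q): β-rule — branch into q, q  //  !q, !q.
              branch 2.1.1.1 (add q, q):
                × closes — contains both q and !q.
              branch 2.1.1.2 (add !q, !q):
                !(!q == r): β-rule — branch into !q, !r  //  !!q, r.
                  branch 2.1.1.2.1 (add !q, !r):
                    ○ open, literals {q=0, r=0}.
                  branch 2.1.1.2.2 (add !!q, r):
                    × closes — contains both q and !q.
          branch 2.1.2 (add !(q == q), (!q == r)):
            !(q == q): β-rule — branch into q, !q  //  !q, q.
              branch 2.1.2.1 (add q, !q):
                × closes — contains both q and !q.
              branch 2.1.2.2 (add !q, q):
                × closes — contains both q and !q.
      branch 2.2 (add (!p == (p -> p))):
        !((q == q) == (!q == r)): β-rule — branch into (q == q), !(!q == r)  //  !(q == q), (!q == r).
          branch 2.2.1 (add (q == q), !(!q == r)):
            (!p == (p -> p)): β-rule — branch into !p, (p -> p)  //  !!p, !(p -> p).
              branch 2.2.1.1 (add !p, (p -> p)):
                (q == q): β-rule — branch into q, q  //  !q, !q.
                  branch 2.2.1.1.1 (add q, q):
                    × closes — contains both q and !q.
                  branch 2.2.1.1.2 (add !q, !q):
                    !(!q == r): β-rule — branch into !q, !r  //  !!q, r.
                      branch 2.2.1.1.2.1 (add !q, !r):
                        (p -> p): β-rule — branch into !p  //  p.
                          branch 2.2.1.1.2.1.1 (add !p):
                            ○ open, literals {p=0, q=0, r=0}.
                          branch 2.2.1.1.2.1.2 (add p):
                            × closes — contains both p and !p.
                      branch 2.2.1.1.2.2 (add !!q, r):
                        × closes — contains both q and !q.
              branch 2.2.1.2 (add !!p, !(p -> p)):
                !(p -> p): α-rule — add p, !p.
                × closes — contains both p and !p.
          branch 2.2.2 (add !(q == q), (!q == r)):
            (!p == (p -> p)): β-rule — branch into !p, (p -> p)  //  !!p, !(p -> p).
              branch 2.2.2.1 (add !p, (p -> p)):
                !(q == q): β-rule — branch into q, !q  //  !q, q.
                  branch 2.2.2.1.1 (add q, !q):
                    × closes — contains both q and !q.
                  branch 2.2.2.1.2 (add !q, q):
                    × closes — contains both q and !q.
              branch 2.2.2.2 (add !!p, !(p -> p)):
                !(p -> p): α-rule — add p, !p.
                × closes — contains both p and !p.
21 branches closed, 4 open.
Each open branch fixes some atoms; the unmentioned ones are free. Counting distinct full assignments: branch {p=0, q=1, r=0} (none free) contributes 1 new; branch {p=0, q=1} (r) contributes 1 new; branch {q=0, r=0} (p) contributes 2 new; branch {p=0, q=0, r=0} (none free) contributes 0 new. Total: 4.

4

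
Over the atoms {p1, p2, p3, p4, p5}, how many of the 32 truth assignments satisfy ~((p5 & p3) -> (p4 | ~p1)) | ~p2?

Initial set: {(~((p5 & p3) -> (p4 | ~p1)) | ~p2)}.
(~((p5 & p3) -> (p4 | ~p1)) | ~p2): β-rule — branch into ~((p5 & p3) -> (p4 | ~p1))  //  ~p2.
  branch 1 (add ~((p5 & p3) -> (p4 | ~p1))):
    ~((p5 & p3) -> (p4 | ~p1)): α-rule — add (p5 & p3), ~(p4 | ~p1).
    (p5 & p3): α-rule — add p5, p3.
    ~(p4 | ~p1): α-rule — add ~p4, ~~p1.
    ○ open, literals {p1=true, p3=true, p4=false, p5=true}.
  branch 2 (add ~p2):
    ○ open, literals {p2=false}.
0 branches closed, 2 open.
Each open branch fixes some atoms; the unmentioned ones are free. Counting distinct full assignments: branch {p1=true, p3=true, p4=false, p5=true} (p2) contributes 2 new; branch {p2=false} (p1, p3, p4, p5) contributes 15 new. Total: 17.

17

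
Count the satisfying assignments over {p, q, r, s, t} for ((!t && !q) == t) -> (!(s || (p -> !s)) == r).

Initial set: {T (((!t && !q) == t) -> (!(s || (p -> !s)) == r))}.
T (((!t && !q) == t) -> (!(s || (p -> !s)) == r)): β-rule — branch into F ((!t && !q) == t)  //  T (!(s || (p -> !s)) == r).
  branch 1 (add F ((!t && !q) == t)):
    F ((!t && !q) == t): β-rule — branch into T (!t && !q), F t  //  F (!t && !q), T t.
      branch 1.1 (add T (!t && !q), F t):
        T (!t && !q): α-rule — add T !t, T !q.
        ○ open, literals {q=false, t=false}.
      branch 1.2 (add F (!t && !q), T t):
        F (!t && !q): β-rule — branch into F !t  //  F !q.
          branch 1.2.1 (add F !t):
            ○ open, literals {t=true}.
          branch 1.2.2 (add F !q):
            ○ open, literals {q=true, t=true}.
  branch 2 (add T (!(s || (p -> !s)) == r)):
    T (!(s || (p -> !s)) == r): β-rule — branch into T !(s || (p -> !s)), T r  //  F !(s || (p -> !s)), F r.
      branch 2.1 (add T !(s || (p -> !s)), T r):
        T !(s || (p -> !s)): α-rule — add F s, F (p -> !s).
        F (p -> !s): α-rule — add T p, F !s.
        × closes — contains both s and !s.
      branch 2.2 (add F !(s || (p -> !s)), F r):
        F !(s || (p -> !s)): β-rule — branch into T s  //  T (p -> !s).
          branch 2.2.1 (add T s):
            ○ open, literals {r=false, s=true}.
          branch 2.2.2 (add T (p -> !s)):
            T (p -> !s): β-rule — branch into F p  //  T !s.
              branch 2.2.2.1 (add F p):
                ○ open, literals {p=false, r=false}.
              branch 2.2.2.2 (add T !s):
                ○ open, literals {r=false, s=false}.
1 branch closed, 6 open.
Each open branch fixes some atoms; the unmentioned ones are free. Counting distinct full assignments: branch {q=false, t=false} (p, r, s) contributes 8 new; branch {t=true} (p, q, r, s) contributes 16 new; branch {q=true, t=true} (p, r, s) contributes 0 new; branch {r=false, s=true} (p, q, t) contributes 2 new; branch {p=false, r=false} (q, s, t) contributes 1 new; branch {r=false, s=false} (p, q, t) contributes 1 new. Total: 28.

28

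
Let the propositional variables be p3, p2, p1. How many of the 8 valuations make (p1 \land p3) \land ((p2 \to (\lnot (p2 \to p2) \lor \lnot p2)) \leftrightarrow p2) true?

Initial set: {T ((p1 \land p3) \land ((p2 \to (\lnot (p2 \to p2) \lor \lnot p2)) \leftrightarrow p2))}.
T ((p1 \land p3) \land ((p2 \to (\lnot (p2 \to p2) \lor \lnot p2)) \leftrightarrow p2)): α-rule — add T (p1 \land p3), T ((p2 \to (\lnot (p2 \to p2) \lor \lnot p2)) \leftrightarrow p2).
T (p1 \land p3): α-rule — add T p1, T p3.
T ((p2 \to (\lnot (p2 \to p2) \lor \lnot p2)) \leftrightarrow p2): β-rule — branch into T (p2 \to (\lnot (p2 \to p2) \lor \lnot p2)), T p2  //  F (p2 \to (\lnot (p2 \to p2) \lor \lnot p2)), F p2.
  branch 1 (add T (p2 \to (\lnot (p2 \to p2) \lor \lnot p2)), T p2):
    T (p2 \to (\lnot (p2 \to p2) \lor \lnot p2)): β-rule — branch into F p2  //  T (\lnot (p2 \to p2) \lor \lnot p2).
      branch 1.1 (add F p2):
        × closes — contains both p2 and \lnot p2.
      branch 1.2 (add T (\lnot (p2 \to p2) \lor \lnot p2)):
        T (\lnot (p2 \to p2) \lor \lnot p2): β-rule — branch into T \lnot (p2 \to p2)  //  T \lnot p2.
          branch 1.2.1 (add T \lnot (p2 \to p2)):
            T \lnot (p2 \to p2): α-rule — add T p2, F p2.
            × closes — contains both p2 and \lnot p2.
          branch 1.2.2 (add T \lnot p2):
            × closes — contains both p2 and \lnot p2.
  branch 2 (add F (p2 \to (\lnot (p2 \to p2) \lor \lnot p2)), F p2):
    F (p2 \to (\lnot (p2 \to p2) \lor \lnot p2)): α-rule — add T p2, F (\lnot (p2 \to p2) \lor \lnot p2).
    × closes — contains both p2 and \lnot p2.
All 4 branches close.
No open branches: the formula has 0 satisfying assignments.

0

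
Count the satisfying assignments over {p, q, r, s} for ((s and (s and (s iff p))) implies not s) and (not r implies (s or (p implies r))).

Initial set: {(((s and (s and (s iff p))) implies not s) and (not r implies (s or (p implies r))))}.
(((s and (s and (s iff p))) implies not s) and (not r implies (s or (p implies r)))): α-rule — add ((s and (s and (s iff p))) implies not s), (not r implies (s or (p implies r))).
((s and (s and (s iff p))) implies not s): β-rule — branch into not (s and (s and (s iff p)))  //  not s.
  branch 1 (add not (s and (s and (s iff p)))):
    (not r implies (s or (p implies r))): β-rule — branch into not not r  //  (s or (p implies r)).
      branch 1.1 (add not not r):
        not (s and (s and (s iff p))): β-rule — branch into not s  //  not (s and (s iff p)).
          branch 1.1.1 (add not s):
            ○ open, literals {r=true, s=false}.
          branch 1.1.2 (add not (s and (s iff p))):
            not (s and (s iff p)): β-rule — branch into not s  //  not (s iff p).
              branch 1.1.2.1 (add not s):
                ○ open, literals {r=true, s=false}.
              branch 1.1.2.2 (add not (s iff p)):
                not (s iff p): β-rule — branch into s, not p  //  not s, p.
                  branch 1.1.2.2.1 (add s, not p):
                    ○ open, literals {p=false, r=true, s=true}.
                  branch 1.1.2.2.2 (add not s, p):
                    ○ open, literals {p=true, r=true, s=false}.
      branch 1.2 (add (s or (p implies r))):
        not (s and (s and (s iff p))): β-rule — branch into not s  //  not (s and (s iff p)).
          branch 1.2.1 (add not s):
            (s or (p implies r)): β-rule — branch into s  //  (p implies r).
              branch 1.2.1.1 (add s):
                × closes — contains both s and not s.
              branch 1.2.1.2 (add (p implies r)):
                (p implies r): β-rule — branch into not p  //  r.
                  branch 1.2.1.2.1 (add not p):
                    ○ open, literals {p=false, s=false}.
                  branch 1.2.1.2.2 (add r):
                    ○ open, literals {r=true, s=false}.
          branch 1.2.2 (add not (s and (s iff p))):
            (s or (p implies r)): β-rule — branch into s  //  (p implies r).
              branch 1.2.2.1 (add s):
                not (s and (s iff p)): β-rule — branch into not s  //  not (s iff p).
                  branch 1.2.2.1.1 (add not s):
                    × closes — contains both s and not s.
                  branch 1.2.2.1.2 (add not (s iff p)):
                    not (s iff p): β-rule — branch into s, not p  //  not s, p.
                      branch 1.2.2.1.2.1 (add s, not p):
                        ○ open, literals {p=false, s=true}.
                      branch 1.2.2.1.2.2 (add not s, p):
                        × closes — contains both s and not s.
              branch 1.2.2.2 (add (p implies r)):
                not (s and (s iff p)): β-rule — branch into not s  //  not (s iff p).
                  branch 1.2.2.2.1 (add not s):
                    (p implies r): β-rule — branch into not p  //  r.
                      branch 1.2.2.2.1.1 (add not p):
                        ○ open, literals {p=false, s=false}.
                      branch 1.2.2.2.1.2 (add r):
                        ○ open, literals {r=true, s=false}.
                  branch 1.2.2.2.2 (add not (s iff p)):
                    (p implies r): β-rule — branch into not p  //  r.
                      branch 1.2.2.2.2.1 (add not p):
                        not (s iff p): β-rule — branch into s, not p  //  not s, p.
                          branch 1.2.2.2.2.1.1 (add s, not p):
                            ○ open, literals {p=false, s=true}.
                          branch 1.2.2.2.2.1.2 (add not s, p):
                            × closes — contains both p and not p.
                      branch 1.2.2.2.2.2 (add r):
                        not (s iff p): β-rule — branch into s, not p  //  not s, p.
                          branch 1.2.2.2.2.2.1 (add s, not p):
                            ○ open, literals {p=false, r=true, s=true}.
                          branch 1.2.2.2.2.2.2 (add not s, p):
                            ○ open, literals {p=true, r=true, s=false}.
  branch 2 (add not s):
    (not r implies (s or (p implies r))): β-rule — branch into not not r  //  (s or (p implies r)).
      branch 2.1 (add not not r):
        ○ open, literals {r=true, s=false}.
      branch 2.2 (add (s or (p implies r))):
        (s or (p implies r)): β-rule — branch into s  //  (p implies r).
          branch 2.2.1 (add s):
            × closes — contains both s and not s.
          branch 2.2.2 (add (p implies r)):
            (p implies r): β-rule — branch into not p  //  r.
              branch 2.2.2.1 (add not p):
                ○ open, literals {p=false, s=false}.
              branch 2.2.2.2 (add r):
                ○ open, literals {r=true, s=false}.
5 branches closed, 15 open.
Each open branch fixes some atoms; the unmentioned ones are free. Counting distinct full assignments: branch {r=true, s=false} (p, q) contributes 4 new; branch {r=true, s=false} (p, q) contributes 0 new; branch {p=false, r=true, s=true} (q) contributes 2 new; branch {p=true, r=true, s=false} (q) contributes 0 new; branch {p=false, s=false} (q, r) contributes 2 new; branch {r=true, s=false} (p, q) contributes 0 new; branch {p=false, s=true} (q, r) contributes 2 new; branch {p=false, s=false} (q, r) contributes 0 new; branch {r=true, s=false} (p, q) contributes 0 new; branch {p=false, s=true} (q, r) contributes 0 new; branch {p=false, r=true, s=true} (q) contributes 0 new; branch {p=true, r=true, s=false} (q) contributes 0 new; branch {r=true, s=false} (p, q) contributes 0 new; branch {p=false, s=false} (q, r) contributes 0 new; branch {r=true, s=false} (p, q) contributes 0 new. Total: 10.

10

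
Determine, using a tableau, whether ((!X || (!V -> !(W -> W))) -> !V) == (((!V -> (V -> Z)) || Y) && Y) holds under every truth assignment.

Assume the negation and expand:
Initial set: {!(((!X || (!V -> !(W -> W))) -> !V) == (((!V -> (V -> Z)) || Y) && Y))}.
!(((!X || (!V -> !(W -> W))) -> !V) == (((!V -> (V -> Z)) || Y) && Y)): β-rule — branch into ((!X || (!V -> !(W -> W))) -> !V), !(((!V -> (V -> Z)) || Y) && Y)  //  !((!X || (!V -> !(W -> W))) -> !V), (((!V -> (V -> Z)) || Y) && Y).
  branch 1 (add ((!X || (!V -> !(W -> W))) -> !V), !(((!V -> (V -> Z)) || Y) && Y)):
    ((!X || (!V -> !(W -> W))) -> !V): β-rule — branch into !(!X || (!V -> !(W -> W)))  //  !V.
      branch 1.1 (add !(!X || (!V -> !(W -> W)))):
        !(!X || (!V -> !(W -> W))): α-rule — add !!X, !(!V -> !(W -> W)).
        !(!V -> !(W -> W)): α-rule — add !V, !!(W -> W).
        !(((!V -> (V -> Z)) || Y) && Y): β-rule — branch into !((!V -> (V -> Z)) || Y)  //  !Y.
          branch 1.1.1 (add !((!V -> (V -> Z)) || Y)):
            !((!V -> (V -> Z)) || Y): α-rule — add !(!V -> (V -> Z)), !Y.
            !(!V -> (V -> Z)): α-rule — add !V, !(V -> Z).
            !(V -> Z): α-rule — add V, !Z.
            × closes — contains both V and !V.
          branch 1.1.2 (add !Y):
            !!(W -> W): β-rule — branch into !W  //  W.
              branch 1.1.2.1 (add !W):
                ○ open, literals {V=false, W=false, X=true, Y=false}.
              branch 1.1.2.2 (add W):
                ○ open, literals {V=false, W=true, X=true, Y=false}.
      branch 1.2 (add !V):
        !(((!V -> (V -> Z)) || Y) && Y): β-rule — branch into !((!V -> (V -> Z)) || Y)  //  !Y.
          branch 1.2.1 (add !((!V -> (V -> Z)) || Y)):
            !((!V -> (V -> Z)) || Y): α-rule — add !(!V -> (V -> Z)), !Y.
            !(!V -> (V -> Z)): α-rule — add !V, !(V -> Z).
            !(V -> Z): α-rule — add V, !Z.
            × closes — contains both V and !V.
          branch 1.2.2 (add !Y):
            ○ open, literals {V=false, Y=false}.
  branch 2 (add !((!X || (!V -> !(W -> W))) -> !V), (((!V -> (V -> Z)) || Y) && Y)):
    !((!X || (!V -> !(W -> W))) -> !V): α-rule — add (!X || (!V -> !(W -> W))), !!V.
    (((!V -> (V -> Z)) || Y) && Y): α-rule — add ((!V -> (V -> Z)) || Y), Y.
    (!X || (!V -> !(W -> W))): β-rule — branch into !X  //  (!V -> !(W -> W)).
      branch 2.1 (add !X):
        ((!V -> (V -> Z)) || Y): β-rule — branch into (!V -> (V -> Z))  //  Y.
          branch 2.1.1 (add (!V -> (V -> Z))):
            (!V -> (V -> Z)): β-rule — branch into !!V  //  (V -> Z).
              branch 2.1.1.1 (add !!V):
                ○ open, literals {V=true, X=false, Y=true}.
              branch 2.1.1.2 (add (V -> Z)):
                (V -> Z): β-rule — branch into !V  //  Z.
                  branch 2.1.1.2.1 (add !V):
                    × closes — contains both V and !V.
                  branch 2.1.1.2.2 (add Z):
                    ○ open, literals {V=true, X=false, Y=true, Z=true}.
          branch 2.1.2 (add Y):
            ○ open, literals {V=true, X=false, Y=true}.
      branch 2.2 (add (!V -> !(W -> W))):
        ((!V -> (V -> Z)) || Y): β-rule — branch into (!V -> (V -> Z))  //  Y.
          branch 2.2.1 (add (!V -> (V -> Z))):
            (!V -> !(W -> W)): β-rule — branch into !!V  //  !(W -> W).
              branch 2.2.1.1 (add !!V):
                (!V -> (V -> Z)): β-rule — branch into !!V  //  (V -> Z).
                  branch 2.2.1.1.1 (add !!V):
                    ○ open, literals {V=true, Y=true}.
                  branch 2.2.1.1.2 (add (V -> Z)):
                    (V -> Z): β-rule — branch into !V  //  Z.
                      branch 2.2.1.1.2.1 (add !V):
                        × closes — contains both V and !V.
                      branch 2.2.1.1.2.2 (add Z):
                        ○ open, literals {V=true, Y=true, Z=true}.
              branch 2.2.1.2 (add !(W -> W)):
                !(W -> W): α-rule — add W, !W.
                × closes — contains both W and !W.
          branch 2.2.2 (add Y):
            (!V -> !(W -> W)): β-rule — branch into !!V  //  !(W -> W).
              branch 2.2.2.1 (add !!V):
                ○ open, literals {V=true, Y=true}.
              branch 2.2.2.2 (add !(W -> W)):
                !(W -> W): α-rule — add W, !W.
                × closes — contains both W and !W.
6 branches closed, 9 open.
An open branch gives a countermodel: V=false, W=false, X=true, Y=false (unmentioned atoms arbitrary); under it the original formula is false.

Not valid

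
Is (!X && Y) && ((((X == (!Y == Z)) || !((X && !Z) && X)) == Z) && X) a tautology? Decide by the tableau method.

Assume the negation and expand:
Initial set: {!((!X && Y) && ((((X == (!Y == Z)) || !((X && !Z) && X)) == Z) && X))}.
!((!X && Y) && ((((X == (!Y == Z)) || !((X && !Z) && X)) == Z) && X)): β-rule — branch into !(!X && Y)  //  !((((X == (!Y == Z)) || !((X && !Z) && X)) == Z) && X).
  branch 1 (add !(!X && Y)):
    !(!X && Y): β-rule — branch into !!X  //  !Y.
      branch 1.1 (add !!X):
        ○ open, literals {X=T}.
      branch 1.2 (add !Y):
        ○ open, literals {Y=F}.
  branch 2 (add !((((X == (!Y == Z)) || !((X && !Z) && X)) == Z) && X)):
    !((((X == (!Y == Z)) || !((X && !Z) && X)) == Z) && X): β-rule — branch into !(((X == (!Y == Z)) || !((X && !Z) && X)) == Z)  //  !X.
      branch 2.1 (add !(((X == (!Y == Z)) || !((X && !Z) && X)) == Z)):
        !(((X == (!Y == Z)) || !((X && !Z) && X)) == Z): β-rule — branch into ((X == (!Y == Z)) || !((X && !Z) && X)), !Z  //  !((X == (!Y == Z)) || !((X && !Z) && X)), Z.
          branch 2.1.1 (add ((X == (!Y == Z)) || !((X && !Z) && X)), !Z):
            ((X == (!Y == Z)) || !((X && !Z) && X)): β-rule — branch into (X == (!Y == Z))  //  !((X && !Z) && X).
              branch 2.1.1.1 (add (X == (!Y == Z))):
                (X == (!Y == Z)): β-rule — branch into X, (!Y == Z)  //  !X, !(!Y == Z).
                  branch 2.1.1.1.1 (add X, (!Y == Z)):
                    (!Y == Z): β-rule — branch into !Y, Z  //  !!Y, !Z.
                      branch 2.1.1.1.1.1 (add !Y, Z):
                        × closes — contains both Z and !Z.
                      branch 2.1.1.1.1.2 (add !!Y, !Z):
                        ○ open, literals {X=T, Y=T, Z=F}.
                  branch 2.1.1.1.2 (add !X, !(!Y == Z)):
                    !(!Y == Z): β-rule — branch into !Y, !Z  //  !!Y, Z.
                      branch 2.1.1.1.2.1 (add !Y, !Z):
                        ○ open, literals {X=F, Y=F, Z=F}.
                      branch 2.1.1.1.2.2 (add !!Y, Z):
                        × closes — contains both Z and !Z.
              branch 2.1.1.2 (add !((X && !Z) && X)):
                !((X && !Z) && X): β-rule — branch into !(X && !Z)  //  !X.
                  branch 2.1.1.2.1 (add !(X && !Z)):
                    !(X && !Z): β-rule — branch into !X  //  !!Z.
                      branch 2.1.1.2.1.1 (add !X):
                        ○ open, literals {X=F, Z=F}.
                      branch 2.1.1.2.1.2 (add !!Z):
                        × closes — contains both Z and !Z.
                  branch 2.1.1.2.2 (add !X):
                    ○ open, literals {X=F, Z=F}.
          branch 2.1.2 (add !((X == (!Y == Z)) || !((X && !Z) && X)), Z):
            !((X == (!Y == Z)) || !((X && !Z) && X)): α-rule — add !(X == (!Y == Z)), !!((X && !Z) && X).
            !!((X && !Z) && X): α-rule — add (X && !Z), X.
            (X && !Z): α-rule — add X, !Z.
            × closes — contains both Z and !Z.
      branch 2.2 (add !X):
        ○ open, literals {X=F}.
4 branches closed, 7 open.
An open branch gives a countermodel: X=T (unmentioned atoms arbitrary); under it the original formula is false.

Not valid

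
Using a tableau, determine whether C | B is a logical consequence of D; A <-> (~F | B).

Initial set: {D; (A <-> (~F | B)); ~(C | B)}.
~(C | B): α-rule — add ~C, ~B.
(A <-> (~F | B)): β-rule — branch into A, (~F | B)  //  ~A, ~(~F | B).
  branch 1 (add A, (~F | B)):
    (~F | B): β-rule — branch into ~F  //  B.
      branch 1.1 (add ~F):
        ○ open, literals {A=true, B=false, C=false, D=true, F=false}.
      branch 1.2 (add B):
        × closes — contains both B and ~B.
  branch 2 (add ~A, ~(~F | B)):
    ~(~F | B): α-rule — add ~~F, ~B.
    ○ open, literals {A=false, B=false, C=false, D=true, F=true}.
1 branch closed, 2 open.
An open branch gives a countermodel: A=true, B=false, C=false, D=true, F=false (unmentioned atoms arbitrary); the premises hold there but the conclusion fails.

No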